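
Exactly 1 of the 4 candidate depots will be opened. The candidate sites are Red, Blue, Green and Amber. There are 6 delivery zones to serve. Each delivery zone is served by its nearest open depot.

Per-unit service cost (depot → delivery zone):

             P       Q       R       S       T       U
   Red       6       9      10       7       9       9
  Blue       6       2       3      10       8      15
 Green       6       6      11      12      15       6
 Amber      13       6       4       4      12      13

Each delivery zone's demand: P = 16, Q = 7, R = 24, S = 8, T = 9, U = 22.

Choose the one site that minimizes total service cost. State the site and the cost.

With exactly 1 open, each delivery zone uses its cheapest among the chosen.
{Blue}: P→Blue 6·16=96, Q→Blue 2·7=14, R→Blue 3·24=72, S→Blue 10·8=80, T→Blue 8·9=72, U→Blue 15·22=330. Service cost 664.
{Red}: service cost 734
{Green}: service cost 765
Among all 4 size-1 choices, {Blue} is lowest.

Choose Blue only; total service cost 664.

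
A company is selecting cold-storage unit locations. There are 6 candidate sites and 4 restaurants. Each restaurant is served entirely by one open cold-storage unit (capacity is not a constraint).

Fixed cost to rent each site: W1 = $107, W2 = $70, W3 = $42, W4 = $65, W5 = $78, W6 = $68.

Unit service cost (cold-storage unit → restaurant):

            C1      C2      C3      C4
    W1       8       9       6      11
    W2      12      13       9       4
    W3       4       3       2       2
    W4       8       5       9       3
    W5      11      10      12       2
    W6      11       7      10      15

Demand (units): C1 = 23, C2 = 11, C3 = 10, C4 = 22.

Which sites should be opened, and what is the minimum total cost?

Open W3 only; minimum total cost 231.

For any fixed open set, each restaurant goes to its cheapest open site; total = fixed + service.
{W3}: C1→W3 4·23=92, C2→W3 3·11=33, C3→W3 2·10=20, C4→W3 2·22=44. Service 189; fixed 42; total 231.
{W3, W4}: service 189 + fixed 107 = 296
{W3, W6}: C1→W3 4·23=92, C2→W3 3·11=33, C3→W3 2·10=20, C4→W3 2·22=44. Service 189; fixed 110; total 299.
{W1, W2, W3, W4, W5, W6}: service 189 + fixed 430 = 619
No other subset beats 231.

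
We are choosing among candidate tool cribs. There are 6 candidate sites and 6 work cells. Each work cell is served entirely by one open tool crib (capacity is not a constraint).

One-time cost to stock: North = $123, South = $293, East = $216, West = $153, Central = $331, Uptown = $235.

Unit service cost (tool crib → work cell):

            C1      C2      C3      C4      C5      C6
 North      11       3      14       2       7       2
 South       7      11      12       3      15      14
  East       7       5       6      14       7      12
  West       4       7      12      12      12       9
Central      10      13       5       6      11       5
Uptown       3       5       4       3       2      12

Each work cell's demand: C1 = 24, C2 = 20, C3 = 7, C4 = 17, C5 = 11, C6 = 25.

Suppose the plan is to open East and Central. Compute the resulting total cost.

Total cost: 1154

Each work cell is assigned to its cheapest site among the open ones.
{East, Central}: C1→East 7·24=168, C2→East 5·20=100, C3→Central 5·7=35, C4→Central 6·17=102, C5→East 7·11=77, C6→Central 5·25=125. Service 607; fixed 547; total 1154.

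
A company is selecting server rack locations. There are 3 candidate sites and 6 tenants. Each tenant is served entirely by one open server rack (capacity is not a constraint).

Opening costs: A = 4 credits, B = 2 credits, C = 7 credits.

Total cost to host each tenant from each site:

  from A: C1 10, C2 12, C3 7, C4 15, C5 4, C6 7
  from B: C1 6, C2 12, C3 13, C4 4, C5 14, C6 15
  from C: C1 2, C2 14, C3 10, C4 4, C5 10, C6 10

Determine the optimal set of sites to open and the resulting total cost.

Open A and B; minimum total cost 46.

For any fixed open set, each tenant goes to its cheapest open site; total = fixed + service.
{A, B}: C1→B 6, C2→A 12, C3→A 7, C4→B 4, C5→A 4, C6→A 7. Service 40; fixed 6; total 46.
{A, C}: service 36 + fixed 11 = 47
{A, B, C}: service 36 + fixed 13 = 49
{B}: C1→B 6, C2→B 12, C3→B 13, C4→B 4, C5→B 14, C6→B 15. Service 64; fixed 2; total 66.
No other subset beats 46.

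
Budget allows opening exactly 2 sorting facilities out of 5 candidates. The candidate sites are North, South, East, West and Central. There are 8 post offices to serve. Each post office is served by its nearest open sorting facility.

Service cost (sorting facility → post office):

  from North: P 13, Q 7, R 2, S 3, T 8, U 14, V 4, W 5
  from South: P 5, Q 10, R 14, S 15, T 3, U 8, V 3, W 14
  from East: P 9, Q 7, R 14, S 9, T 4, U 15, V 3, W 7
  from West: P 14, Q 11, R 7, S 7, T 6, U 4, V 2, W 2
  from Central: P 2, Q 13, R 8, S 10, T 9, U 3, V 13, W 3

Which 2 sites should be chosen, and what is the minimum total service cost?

With exactly 2 open, each post office uses its cheapest among the chosen.
{North, Central}: P→Central 2, Q→North 7, R→North 2, S→North 3, T→North 8, U→Central 3, V→North 4, W→Central 3. Service cost 32.
{North, South}: service cost 36
{North, West}: service cost 39
Among all 10 size-2 choices, {North, Central} is lowest.

Choose North and Central; total service cost 32.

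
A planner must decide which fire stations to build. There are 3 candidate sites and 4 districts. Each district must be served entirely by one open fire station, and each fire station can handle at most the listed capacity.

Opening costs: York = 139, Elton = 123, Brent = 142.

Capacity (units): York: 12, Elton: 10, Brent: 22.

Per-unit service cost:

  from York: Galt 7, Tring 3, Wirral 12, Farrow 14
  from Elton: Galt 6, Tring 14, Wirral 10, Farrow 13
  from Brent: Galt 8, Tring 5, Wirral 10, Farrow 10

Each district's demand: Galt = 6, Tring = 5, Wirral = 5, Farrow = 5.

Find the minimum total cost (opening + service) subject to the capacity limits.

Minimum total cost: 315

Open {Brent}: Galt→Brent 8·6=48, Tring→Brent 5·5=25, Wirral→Brent 10·5=50, Farrow→Brent 10·5=50.
Loads: Brent carries 21/22. Service 173; fixed 142; total 315.
Next best feasible plan costs 426.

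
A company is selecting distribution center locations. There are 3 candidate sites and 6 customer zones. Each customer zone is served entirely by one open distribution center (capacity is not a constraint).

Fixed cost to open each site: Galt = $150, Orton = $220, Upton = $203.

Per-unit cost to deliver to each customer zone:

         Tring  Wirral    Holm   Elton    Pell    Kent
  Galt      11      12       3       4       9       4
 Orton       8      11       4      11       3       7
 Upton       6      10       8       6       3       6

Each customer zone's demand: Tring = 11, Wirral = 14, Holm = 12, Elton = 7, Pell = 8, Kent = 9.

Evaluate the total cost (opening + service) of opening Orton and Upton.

Each customer zone is assigned to its cheapest site among the open ones.
{Orton, Upton}: Tring→Upton 6·11=66, Wirral→Upton 10·14=140, Holm→Orton 4·12=48, Elton→Upton 6·7=42, Pell→Orton 3·8=24, Kent→Upton 6·9=54. Service 374; fixed 423; total 797.

Total cost: 797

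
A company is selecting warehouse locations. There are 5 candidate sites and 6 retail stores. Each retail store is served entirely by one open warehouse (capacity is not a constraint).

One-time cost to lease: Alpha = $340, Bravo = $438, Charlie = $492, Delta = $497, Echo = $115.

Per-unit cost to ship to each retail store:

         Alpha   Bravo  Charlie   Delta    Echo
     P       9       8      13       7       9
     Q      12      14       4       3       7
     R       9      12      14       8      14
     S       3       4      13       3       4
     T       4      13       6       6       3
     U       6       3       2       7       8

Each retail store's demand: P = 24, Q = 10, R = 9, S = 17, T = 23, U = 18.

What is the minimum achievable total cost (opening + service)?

For any fixed open set, each retail store goes to its cheapest open site; total = fixed + service.
{Echo}: P→Echo 9·24=216, Q→Echo 7·10=70, R→Echo 14·9=126, S→Echo 4·17=68, T→Echo 3·23=69, U→Echo 8·18=144. Service 693; fixed 115; total 808.
{Alpha}: P→Alpha 9·24=216, Q→Alpha 12·10=120, R→Alpha 9·9=81, S→Alpha 3·17=51, T→Alpha 4·23=92, U→Alpha 6·18=108. Service 668; fixed 340; total 1008.
{Alpha, Echo}: service 595 + fixed 455 = 1050
{Alpha, Bravo, Charlie, Delta, Echo}: service 426 + fixed 1882 = 2308
No other subset beats 808.

Minimum total cost: 808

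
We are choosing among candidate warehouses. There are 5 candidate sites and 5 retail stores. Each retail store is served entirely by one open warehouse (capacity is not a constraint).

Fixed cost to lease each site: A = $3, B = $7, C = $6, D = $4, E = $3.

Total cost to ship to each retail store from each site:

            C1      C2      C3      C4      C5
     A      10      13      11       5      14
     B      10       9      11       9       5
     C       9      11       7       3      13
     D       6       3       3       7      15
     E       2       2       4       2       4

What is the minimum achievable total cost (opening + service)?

For any fixed open set, each retail store goes to its cheapest open site; total = fixed + service.
{E}: C1→E 2, C2→E 2, C3→E 4, C4→E 2, C5→E 4. Service 14; fixed 3; total 17.
{A, E}: C1→E 2, C2→E 2, C3→E 4, C4→E 2, C5→E 4. Service 14; fixed 6; total 20.
{D, E}: service 13 + fixed 7 = 20
{A, B, C, D, E}: C1→E 2, C2→E 2, C3→D 3, C4→E 2, C5→E 4. Service 13; fixed 23; total 36.
No other subset beats 17.

Minimum total cost: 17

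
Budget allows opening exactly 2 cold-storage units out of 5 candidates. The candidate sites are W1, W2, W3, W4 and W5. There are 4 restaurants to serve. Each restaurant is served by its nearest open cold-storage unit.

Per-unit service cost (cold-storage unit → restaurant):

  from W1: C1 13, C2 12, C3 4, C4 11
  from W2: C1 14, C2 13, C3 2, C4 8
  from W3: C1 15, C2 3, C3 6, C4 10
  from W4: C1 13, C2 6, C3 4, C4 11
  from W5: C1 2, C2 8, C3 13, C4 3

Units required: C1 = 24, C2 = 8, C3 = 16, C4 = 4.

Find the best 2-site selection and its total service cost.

With exactly 2 open, each restaurant uses its cheapest among the chosen.
{W2, W5}: C1→W5 2·24=48, C2→W5 8·8=64, C3→W2 2·16=32, C4→W5 3·4=12. Service cost 156.
{W4, W5}: service cost 172
{W3, W5}: service cost 180
Among all 10 size-2 choices, {W2, W5} is lowest.

Choose W2 and W5; total service cost 156.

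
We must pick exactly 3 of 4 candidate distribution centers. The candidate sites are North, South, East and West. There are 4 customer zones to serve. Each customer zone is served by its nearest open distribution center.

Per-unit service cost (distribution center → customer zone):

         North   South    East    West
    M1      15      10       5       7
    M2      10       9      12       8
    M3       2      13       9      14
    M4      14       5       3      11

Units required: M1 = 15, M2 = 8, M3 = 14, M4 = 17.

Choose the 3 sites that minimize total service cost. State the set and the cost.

With exactly 3 open, each customer zone uses its cheapest among the chosen.
{North, East, West}: M1→East 5·15=75, M2→West 8·8=64, M3→North 2·14=28, M4→East 3·17=51. Service cost 218.
{North, South, East}: service cost 226
{North, South, West}: service cost 282
Among all 4 size-3 choices, {North, East, West} is lowest.

Choose North, East and West; total service cost 218.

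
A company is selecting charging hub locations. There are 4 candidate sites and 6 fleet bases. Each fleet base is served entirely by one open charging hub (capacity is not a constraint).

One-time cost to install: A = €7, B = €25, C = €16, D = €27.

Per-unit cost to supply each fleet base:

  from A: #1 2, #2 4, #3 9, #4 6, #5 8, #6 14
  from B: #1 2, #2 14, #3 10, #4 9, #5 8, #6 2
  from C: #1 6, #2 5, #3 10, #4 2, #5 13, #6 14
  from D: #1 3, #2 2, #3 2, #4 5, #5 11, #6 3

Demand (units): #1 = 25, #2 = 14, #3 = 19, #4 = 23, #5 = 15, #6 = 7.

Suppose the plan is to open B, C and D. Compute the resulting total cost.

Each fleet base is assigned to its cheapest site among the open ones.
{B, C, D}: #1→B 2·25=50, #2→D 2·14=28, #3→D 2·19=38, #4→C 2·23=46, #5→B 8·15=120, #6→B 2·7=14. Service 296; fixed 68; total 364.

Total cost: 364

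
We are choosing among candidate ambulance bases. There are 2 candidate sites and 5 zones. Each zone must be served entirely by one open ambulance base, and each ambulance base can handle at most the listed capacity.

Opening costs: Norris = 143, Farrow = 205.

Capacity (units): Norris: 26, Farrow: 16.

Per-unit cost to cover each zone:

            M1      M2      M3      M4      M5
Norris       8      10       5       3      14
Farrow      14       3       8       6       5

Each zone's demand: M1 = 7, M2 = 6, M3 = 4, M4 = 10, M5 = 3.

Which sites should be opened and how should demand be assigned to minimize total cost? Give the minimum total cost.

Open {Norris, Farrow}: M1→Norris 8·7=56, M2→Farrow 3·6=18, M3→Norris 5·4=20, M4→Norris 3·10=30, M5→Farrow 5·3=15.
Loads: Norris carries 21/26, Farrow carries 9/16. Service 139; fixed 348; total 487.
Next best feasible plan costs 499.

Minimum total cost: 487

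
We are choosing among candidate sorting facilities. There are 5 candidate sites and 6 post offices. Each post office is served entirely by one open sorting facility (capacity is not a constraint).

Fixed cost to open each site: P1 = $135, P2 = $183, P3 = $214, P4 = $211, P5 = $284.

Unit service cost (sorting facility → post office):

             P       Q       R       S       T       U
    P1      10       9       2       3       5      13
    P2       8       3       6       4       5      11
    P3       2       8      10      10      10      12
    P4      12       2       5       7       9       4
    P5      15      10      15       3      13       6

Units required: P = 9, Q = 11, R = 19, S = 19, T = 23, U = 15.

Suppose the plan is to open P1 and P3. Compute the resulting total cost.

Each post office is assigned to its cheapest site among the open ones.
{P1, P3}: P→P3 2·9=18, Q→P3 8·11=88, R→P1 2·19=38, S→P1 3·19=57, T→P1 5·23=115, U→P3 12·15=180. Service 496; fixed 349; total 845.

Total cost: 845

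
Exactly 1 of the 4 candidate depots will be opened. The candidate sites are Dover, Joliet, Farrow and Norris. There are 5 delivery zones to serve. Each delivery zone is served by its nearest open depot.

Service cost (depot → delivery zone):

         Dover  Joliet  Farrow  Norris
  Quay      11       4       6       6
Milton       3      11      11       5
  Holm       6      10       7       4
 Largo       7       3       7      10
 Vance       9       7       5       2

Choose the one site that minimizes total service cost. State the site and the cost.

With exactly 1 open, each delivery zone uses its cheapest among the chosen.
{Norris}: Quay→Norris 6, Milton→Norris 5, Holm→Norris 4, Largo→Norris 10, Vance→Norris 2. Service cost 27.
{Joliet}: service cost 35
{Dover}: service cost 36
Among all 4 size-1 choices, {Norris} is lowest.

Choose Norris only; total service cost 27.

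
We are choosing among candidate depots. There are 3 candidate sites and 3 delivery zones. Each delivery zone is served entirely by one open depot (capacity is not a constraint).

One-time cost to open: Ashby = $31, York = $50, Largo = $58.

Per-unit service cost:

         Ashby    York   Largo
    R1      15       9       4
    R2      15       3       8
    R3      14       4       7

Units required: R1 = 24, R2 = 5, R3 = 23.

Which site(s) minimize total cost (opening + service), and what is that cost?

Open York and Largo; minimum total cost 311.

For any fixed open set, each delivery zone goes to its cheapest open site; total = fixed + service.
{York, Largo}: R1→Largo 4·24=96, R2→York 3·5=15, R3→York 4·23=92. Service 203; fixed 108; total 311.
{Ashby, York, Largo}: R1→Largo 4·24=96, R2→York 3·5=15, R3→York 4·23=92. Service 203; fixed 139; total 342.
{Largo}: service 297 + fixed 58 = 355
{Ashby}: service 757 + fixed 31 = 788
No other subset beats 311.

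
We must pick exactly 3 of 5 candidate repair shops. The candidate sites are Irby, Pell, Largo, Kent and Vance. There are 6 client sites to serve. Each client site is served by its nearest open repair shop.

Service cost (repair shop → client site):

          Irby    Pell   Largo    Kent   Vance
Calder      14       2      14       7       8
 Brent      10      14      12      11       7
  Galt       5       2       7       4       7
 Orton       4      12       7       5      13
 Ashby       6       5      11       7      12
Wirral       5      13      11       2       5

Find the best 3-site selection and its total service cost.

With exactly 3 open, each client site uses its cheapest among the chosen.
{Pell, Kent, Vance}: Calder→Pell 2, Brent→Vance 7, Galt→Pell 2, Orton→Kent 5, Ashby→Pell 5, Wirral→Kent 2. Service cost 23.
{Irby, Pell, Kent}: service cost 25
{Irby, Pell, Vance}: service cost 25
Among all 10 size-3 choices, {Pell, Kent, Vance} is lowest.

Choose Pell, Kent and Vance; total service cost 23.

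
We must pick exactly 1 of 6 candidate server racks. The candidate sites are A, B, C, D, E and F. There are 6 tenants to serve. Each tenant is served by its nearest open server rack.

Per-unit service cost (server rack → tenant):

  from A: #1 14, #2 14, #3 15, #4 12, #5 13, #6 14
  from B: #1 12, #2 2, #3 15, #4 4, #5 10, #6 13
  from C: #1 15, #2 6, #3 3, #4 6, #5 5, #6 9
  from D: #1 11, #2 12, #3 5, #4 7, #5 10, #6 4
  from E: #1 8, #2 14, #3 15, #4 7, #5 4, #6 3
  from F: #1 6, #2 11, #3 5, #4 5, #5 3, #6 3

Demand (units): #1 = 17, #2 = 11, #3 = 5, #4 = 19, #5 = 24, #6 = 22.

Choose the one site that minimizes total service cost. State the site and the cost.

Choose F only; total service cost 481.

With exactly 1 open, each tenant uses its cheapest among the chosen.
{F}: #1→F 6·17=102, #2→F 11·11=121, #3→F 5·5=25, #4→F 5·19=95, #5→F 3·24=72, #6→F 3·22=66. Service cost 481.
{E}: service cost 660
{C}: service cost 768
Among all 6 size-1 choices, {F} is lowest.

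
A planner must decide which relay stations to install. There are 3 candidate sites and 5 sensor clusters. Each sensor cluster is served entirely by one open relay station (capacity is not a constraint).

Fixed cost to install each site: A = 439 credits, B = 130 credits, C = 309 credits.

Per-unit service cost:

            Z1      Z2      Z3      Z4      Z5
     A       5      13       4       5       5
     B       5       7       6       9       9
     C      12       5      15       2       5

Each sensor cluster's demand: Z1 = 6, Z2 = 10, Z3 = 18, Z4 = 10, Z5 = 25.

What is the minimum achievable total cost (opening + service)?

For any fixed open set, each sensor cluster goes to its cheapest open site; total = fixed + service.
{B}: Z1→B 5·6=30, Z2→B 7·10=70, Z3→B 6·18=108, Z4→B 9·10=90, Z5→B 9·25=225. Service 523; fixed 130; total 653.
{B, C}: Z1→B 5·6=30, Z2→C 5·10=50, Z3→B 6·18=108, Z4→C 2·10=20, Z5→C 5·25=125. Service 333; fixed 439; total 772.
{A}: service 407 + fixed 439 = 846
{A, B, C}: Z1→A 5·6=30, Z2→C 5·10=50, Z3→A 4·18=72, Z4→C 2·10=20, Z5→A 5·25=125. Service 297; fixed 878; total 1175.
No other subset beats 653.

Minimum total cost: 653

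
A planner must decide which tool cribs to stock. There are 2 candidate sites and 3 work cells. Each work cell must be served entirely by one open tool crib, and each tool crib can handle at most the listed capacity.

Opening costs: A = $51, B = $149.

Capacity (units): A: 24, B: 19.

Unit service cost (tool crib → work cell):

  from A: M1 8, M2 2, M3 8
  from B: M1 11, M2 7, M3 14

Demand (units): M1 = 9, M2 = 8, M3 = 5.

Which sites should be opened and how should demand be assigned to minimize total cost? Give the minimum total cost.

Open {A}: M1→A 8·9=72, M2→A 2·8=16, M3→A 8·5=40.
Loads: A carries 22/24. Service 128; fixed 51; total 179.
Next best feasible plan costs 328.

Minimum total cost: 179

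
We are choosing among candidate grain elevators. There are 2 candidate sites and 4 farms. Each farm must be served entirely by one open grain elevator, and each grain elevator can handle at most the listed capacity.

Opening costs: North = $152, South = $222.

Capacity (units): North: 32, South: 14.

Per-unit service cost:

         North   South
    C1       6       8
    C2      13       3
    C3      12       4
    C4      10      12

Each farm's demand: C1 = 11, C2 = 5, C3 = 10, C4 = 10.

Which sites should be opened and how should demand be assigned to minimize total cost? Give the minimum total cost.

Minimum total cost: 645

Open {North, South}: C1→North 6·11=66, C2→North 13·5=65, C3→South 4·10=40, C4→North 10·10=100.
Loads: North carries 26/32, South carries 10/14. Service 271; fixed 374; total 645.
Next best feasible plan costs 675.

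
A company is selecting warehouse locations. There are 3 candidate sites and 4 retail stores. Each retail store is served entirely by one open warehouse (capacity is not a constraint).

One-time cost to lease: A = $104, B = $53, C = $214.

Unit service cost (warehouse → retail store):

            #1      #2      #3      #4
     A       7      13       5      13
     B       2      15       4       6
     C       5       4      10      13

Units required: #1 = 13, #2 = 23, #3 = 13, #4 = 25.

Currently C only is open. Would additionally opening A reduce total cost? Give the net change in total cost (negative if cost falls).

No — net change +39 (cost rises by 39).

Current service cost with {C}: 612.
Adding A: each retail store re-picks its cheapest; new service cost 547, saving 65.
Extra fixed cost: 104. Net change = 104 − 65 = 39.
(Totals: 826 → 865.)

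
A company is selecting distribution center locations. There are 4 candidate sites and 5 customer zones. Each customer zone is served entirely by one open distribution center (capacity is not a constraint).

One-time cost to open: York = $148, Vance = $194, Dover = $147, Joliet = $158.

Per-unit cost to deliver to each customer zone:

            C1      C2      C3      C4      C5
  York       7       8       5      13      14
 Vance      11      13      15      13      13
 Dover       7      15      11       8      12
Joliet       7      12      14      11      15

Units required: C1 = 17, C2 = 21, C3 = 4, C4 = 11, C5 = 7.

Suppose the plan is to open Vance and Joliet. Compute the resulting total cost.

Total cost: 991

Each customer zone is assigned to its cheapest site among the open ones.
{Vance, Joliet}: C1→Joliet 7·17=119, C2→Joliet 12·21=252, C3→Joliet 14·4=56, C4→Joliet 11·11=121, C5→Vance 13·7=91. Service 639; fixed 352; total 991.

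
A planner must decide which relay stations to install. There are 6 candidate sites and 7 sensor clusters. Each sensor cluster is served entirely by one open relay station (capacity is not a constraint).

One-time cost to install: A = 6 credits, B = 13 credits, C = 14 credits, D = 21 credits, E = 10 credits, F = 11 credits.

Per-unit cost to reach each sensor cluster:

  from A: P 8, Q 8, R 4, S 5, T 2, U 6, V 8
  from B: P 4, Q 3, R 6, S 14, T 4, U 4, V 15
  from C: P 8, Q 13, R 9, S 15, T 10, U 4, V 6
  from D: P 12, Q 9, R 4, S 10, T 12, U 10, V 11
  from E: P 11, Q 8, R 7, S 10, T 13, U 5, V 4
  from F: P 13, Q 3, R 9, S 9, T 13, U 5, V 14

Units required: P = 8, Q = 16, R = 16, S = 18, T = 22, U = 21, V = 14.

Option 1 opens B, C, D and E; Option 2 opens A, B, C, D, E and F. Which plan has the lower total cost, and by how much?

Option 2 is cheaper by 117.

Option 1: {B, C, D, E}: P→B 4·8=32, Q→B 3·16=48, R→D 4·16=64, S→D 10·18=180, T→B 4·22=88, U→B 4·21=84, V→E 4·14=56. Service 552; fixed 58; total 610.
Option 2: {A, B, C, D, E, F}: P→B 4·8=32, Q→B 3·16=48, R→A 4·16=64, S→A 5·18=90, T→A 2·22=44, U→B 4·21=84, V→E 4·14=56. Service 418; fixed 75; total 493.
Difference: |610 − 493| = 117.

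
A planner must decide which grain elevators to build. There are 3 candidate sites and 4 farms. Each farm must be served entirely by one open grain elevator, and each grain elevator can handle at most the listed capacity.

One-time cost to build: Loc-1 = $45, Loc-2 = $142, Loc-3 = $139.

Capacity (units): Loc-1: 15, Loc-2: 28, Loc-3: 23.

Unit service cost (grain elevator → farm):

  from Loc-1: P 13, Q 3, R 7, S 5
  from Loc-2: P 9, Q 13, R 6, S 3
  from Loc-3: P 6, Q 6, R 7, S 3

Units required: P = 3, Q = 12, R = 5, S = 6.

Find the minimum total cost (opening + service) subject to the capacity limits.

Open {Loc-1, Loc-3}: P→Loc-3 6·3=18, Q→Loc-1 3·12=36, R→Loc-3 7·5=35, S→Loc-3 3·6=18.
Loads: Loc-1 carries 12/15, Loc-3 carries 14/23. Service 107; fixed 184; total 291.
Next best feasible plan costs 298.

Minimum total cost: 291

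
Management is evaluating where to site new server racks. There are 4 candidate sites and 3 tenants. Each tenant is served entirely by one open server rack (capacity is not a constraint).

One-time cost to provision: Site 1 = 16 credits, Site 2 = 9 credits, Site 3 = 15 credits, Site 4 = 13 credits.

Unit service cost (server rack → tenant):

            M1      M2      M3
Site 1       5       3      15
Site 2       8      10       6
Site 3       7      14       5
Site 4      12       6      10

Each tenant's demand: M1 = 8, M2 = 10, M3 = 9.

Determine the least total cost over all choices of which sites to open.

For any fixed open set, each tenant goes to its cheapest open site; total = fixed + service.
{Site 1, Site 3}: M1→Site 1 5·8=40, M2→Site 1 3·10=30, M3→Site 3 5·9=45. Service 115; fixed 31; total 146.
{Site 1, Site 2}: service 124 + fixed 25 = 149
{Site 1, Site 2, Site 3}: service 115 + fixed 40 = 155
{Site 1, Site 2, Site 3, Site 4}: service 115 + fixed 53 = 168
No other subset beats 146.

Minimum total cost: 146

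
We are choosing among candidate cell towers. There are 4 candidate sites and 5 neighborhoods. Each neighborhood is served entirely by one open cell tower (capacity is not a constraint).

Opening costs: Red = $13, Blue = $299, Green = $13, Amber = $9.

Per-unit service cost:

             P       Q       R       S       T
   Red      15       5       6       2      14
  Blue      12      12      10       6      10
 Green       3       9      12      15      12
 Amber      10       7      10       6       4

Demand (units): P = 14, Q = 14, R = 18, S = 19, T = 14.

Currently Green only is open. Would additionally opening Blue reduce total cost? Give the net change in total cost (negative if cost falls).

Current service cost with {Green}: 837.
Adding Blue: each neighborhood re-picks its cheapest; new service cost 602, saving 235.
Extra fixed cost: 299. Net change = 299 − 235 = 64.
(Totals: 850 → 914.)

No — net change +64 (cost rises by 64).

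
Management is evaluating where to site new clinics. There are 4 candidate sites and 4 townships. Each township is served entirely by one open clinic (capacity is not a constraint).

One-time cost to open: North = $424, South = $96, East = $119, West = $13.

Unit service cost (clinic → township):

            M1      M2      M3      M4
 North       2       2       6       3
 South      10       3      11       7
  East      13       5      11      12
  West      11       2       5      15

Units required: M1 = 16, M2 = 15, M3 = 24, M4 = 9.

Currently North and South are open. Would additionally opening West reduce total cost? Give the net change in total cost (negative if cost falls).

Yes — net change −11 (cost falls by 11).

Current service cost with {North, South}: 233.
Adding West: each township re-picks its cheapest; new service cost 209, saving 24.
Extra fixed cost: 13. Net change = 13 − 24 = -11.
(Totals: 753 → 742.)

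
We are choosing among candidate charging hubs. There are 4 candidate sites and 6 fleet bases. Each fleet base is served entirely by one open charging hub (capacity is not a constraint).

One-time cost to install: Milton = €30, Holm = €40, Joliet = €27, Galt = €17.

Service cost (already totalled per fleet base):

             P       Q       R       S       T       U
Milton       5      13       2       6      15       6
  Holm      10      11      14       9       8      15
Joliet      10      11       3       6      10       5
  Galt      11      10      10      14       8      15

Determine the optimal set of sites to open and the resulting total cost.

Open Joliet only; minimum total cost 72.

For any fixed open set, each fleet base goes to its cheapest open site; total = fixed + service.
{Joliet}: P→Joliet 10, Q→Joliet 11, R→Joliet 3, S→Joliet 6, T→Joliet 10, U→Joliet 5. Service 45; fixed 27; total 72.
{Milton}: P→Milton 5, Q→Milton 13, R→Milton 2, S→Milton 6, T→Milton 15, U→Milton 6. Service 47; fixed 30; total 77.
{Milton, Galt}: P→Milton 5, Q→Galt 10, R→Milton 2, S→Milton 6, T→Galt 8, U→Milton 6. Service 37; fixed 47; total 84.
{Milton, Holm, Joliet, Galt}: service 36 + fixed 114 = 150
No other subset beats 72.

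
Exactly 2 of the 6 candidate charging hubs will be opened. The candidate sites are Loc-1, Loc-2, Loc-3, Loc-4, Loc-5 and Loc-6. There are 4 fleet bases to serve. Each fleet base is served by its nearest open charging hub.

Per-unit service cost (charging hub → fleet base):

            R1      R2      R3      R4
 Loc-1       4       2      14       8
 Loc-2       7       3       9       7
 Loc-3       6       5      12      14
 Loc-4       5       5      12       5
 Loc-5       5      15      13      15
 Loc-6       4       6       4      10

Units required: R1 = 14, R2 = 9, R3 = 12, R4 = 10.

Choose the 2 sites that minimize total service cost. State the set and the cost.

With exactly 2 open, each fleet base uses its cheapest among the chosen.
{Loc-4, Loc-6}: R1→Loc-6 4·14=56, R2→Loc-4 5·9=45, R3→Loc-6 4·12=48, R4→Loc-4 5·10=50. Service cost 199.
{Loc-2, Loc-6}: service cost 201
{Loc-1, Loc-6}: service cost 202
Among all 15 size-2 choices, {Loc-4, Loc-6} is lowest.

Choose Loc-4 and Loc-6; total service cost 199.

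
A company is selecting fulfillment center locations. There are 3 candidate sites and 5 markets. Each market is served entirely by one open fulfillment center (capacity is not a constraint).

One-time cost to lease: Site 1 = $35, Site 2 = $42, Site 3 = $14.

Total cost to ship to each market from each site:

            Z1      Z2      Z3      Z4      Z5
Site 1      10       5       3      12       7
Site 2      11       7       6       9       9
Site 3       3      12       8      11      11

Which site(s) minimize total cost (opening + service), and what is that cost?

For any fixed open set, each market goes to its cheapest open site; total = fixed + service.
{Site 3}: Z1→Site 3 3, Z2→Site 3 12, Z3→Site 3 8, Z4→Site 3 11, Z5→Site 3 11. Service 45; fixed 14; total 59.
{Site 1}: service 37 + fixed 35 = 72
{Site 1, Site 3}: Z1→Site 3 3, Z2→Site 1 5, Z3→Site 1 3, Z4→Site 3 11, Z5→Site 1 7. Service 29; fixed 49; total 78.
{Site 1, Site 2, Site 3}: Z1→Site 3 3, Z2→Site 1 5, Z3→Site 1 3, Z4→Site 2 9, Z5→Site 1 7. Service 27; fixed 91; total 118.
No other subset beats 59.

Open Site 3 only; minimum total cost 59.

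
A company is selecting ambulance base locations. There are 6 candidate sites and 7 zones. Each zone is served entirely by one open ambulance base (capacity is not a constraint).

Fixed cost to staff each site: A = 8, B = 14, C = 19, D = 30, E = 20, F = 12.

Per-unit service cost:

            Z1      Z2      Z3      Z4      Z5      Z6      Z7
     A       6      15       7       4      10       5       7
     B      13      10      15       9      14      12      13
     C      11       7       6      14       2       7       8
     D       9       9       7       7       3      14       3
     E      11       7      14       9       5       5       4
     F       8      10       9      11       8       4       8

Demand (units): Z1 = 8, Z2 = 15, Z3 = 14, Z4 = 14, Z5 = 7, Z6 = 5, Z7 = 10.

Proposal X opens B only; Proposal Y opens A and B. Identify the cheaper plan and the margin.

Proposal X: {B}: Z1→B 13·8=104, Z2→B 10·15=150, Z3→B 15·14=210, Z4→B 9·14=126, Z5→B 14·7=98, Z6→B 12·5=60, Z7→B 13·10=130. Service 878; fixed 14; total 892.
Proposal Y: {A, B}: Z1→A 6·8=48, Z2→B 10·15=150, Z3→A 7·14=98, Z4→A 4·14=56, Z5→A 10·7=70, Z6→A 5·5=25, Z7→A 7·10=70. Service 517; fixed 22; total 539.
Difference: |892 − 539| = 353.

Proposal Y is cheaper by 353.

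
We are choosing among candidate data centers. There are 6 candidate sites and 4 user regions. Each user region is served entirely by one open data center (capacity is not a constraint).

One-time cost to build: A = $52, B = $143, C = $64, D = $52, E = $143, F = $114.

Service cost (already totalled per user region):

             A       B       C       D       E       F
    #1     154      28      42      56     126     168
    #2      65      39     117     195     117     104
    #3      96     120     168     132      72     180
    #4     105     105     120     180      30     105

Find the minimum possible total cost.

For any fixed open set, each user region goes to its cheapest open site; total = fixed + service.
{A, C}: #1→C 42, #2→A 65, #3→A 96, #4→A 105. Service 308; fixed 116; total 424.
{A, D}: #1→D 56, #2→A 65, #3→A 96, #4→A 105. Service 322; fixed 104; total 426.
{B}: #1→B 28, #2→B 39, #3→B 120, #4→B 105. Service 292; fixed 143; total 435.
{A, B, C, D, E, F}: #1→B 28, #2→B 39, #3→E 72, #4→E 30. Service 169; fixed 568; total 737.
No other subset beats 424.

Minimum total cost: 424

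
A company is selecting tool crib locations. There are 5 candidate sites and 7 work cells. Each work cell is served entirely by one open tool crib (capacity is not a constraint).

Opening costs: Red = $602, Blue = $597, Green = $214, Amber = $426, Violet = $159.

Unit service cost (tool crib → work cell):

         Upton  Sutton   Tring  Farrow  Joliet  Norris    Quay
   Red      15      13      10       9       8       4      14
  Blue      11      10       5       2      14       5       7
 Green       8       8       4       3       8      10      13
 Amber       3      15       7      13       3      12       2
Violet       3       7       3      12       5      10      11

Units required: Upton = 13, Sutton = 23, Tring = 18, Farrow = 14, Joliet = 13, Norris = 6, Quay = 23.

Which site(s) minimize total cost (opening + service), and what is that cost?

Open Violet only; minimum total cost 959.

For any fixed open set, each work cell goes to its cheapest open site; total = fixed + service.
{Violet}: Upton→Violet 3·13=39, Sutton→Violet 7·23=161, Tring→Violet 3·18=54, Farrow→Violet 12·14=168, Joliet→Violet 5·13=65, Norris→Violet 10·6=60, Quay→Violet 11·23=253. Service 800; fixed 159; total 959.
{Green, Violet}: Upton→Violet 3·13=39, Sutton→Violet 7·23=161, Tring→Violet 3·18=54, Farrow→Green 3·14=42, Joliet→Violet 5·13=65, Norris→Green 10·6=60, Quay→Violet 11·23=253. Service 674; fixed 373; total 1047.
{Green}: Upton→Green 8·13=104, Sutton→Green 8·23=184, Tring→Green 4·18=72, Farrow→Green 3·14=42, Joliet→Green 8·13=104, Norris→Green 10·6=60, Quay→Green 13·23=299. Service 865; fixed 214; total 1079.
{Red, Blue, Green, Amber, Violet}: service 391 + fixed 1998 = 2389
No other subset beats 959.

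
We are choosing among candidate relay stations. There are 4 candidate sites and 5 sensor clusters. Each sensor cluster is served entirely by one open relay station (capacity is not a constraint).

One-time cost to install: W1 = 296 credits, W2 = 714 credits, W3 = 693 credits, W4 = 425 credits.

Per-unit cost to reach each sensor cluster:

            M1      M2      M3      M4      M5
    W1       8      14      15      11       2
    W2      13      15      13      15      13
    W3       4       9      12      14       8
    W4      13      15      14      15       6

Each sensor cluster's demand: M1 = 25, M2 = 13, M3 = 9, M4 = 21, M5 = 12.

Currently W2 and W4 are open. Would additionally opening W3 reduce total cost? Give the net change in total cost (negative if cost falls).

No — net change +360 (cost rises by 360).

Current service cost with {W2, W4}: 1024.
Adding W3: each sensor cluster re-picks its cheapest; new service cost 691, saving 333.
Extra fixed cost: 693. Net change = 693 − 333 = 360.
(Totals: 2163 → 2523.)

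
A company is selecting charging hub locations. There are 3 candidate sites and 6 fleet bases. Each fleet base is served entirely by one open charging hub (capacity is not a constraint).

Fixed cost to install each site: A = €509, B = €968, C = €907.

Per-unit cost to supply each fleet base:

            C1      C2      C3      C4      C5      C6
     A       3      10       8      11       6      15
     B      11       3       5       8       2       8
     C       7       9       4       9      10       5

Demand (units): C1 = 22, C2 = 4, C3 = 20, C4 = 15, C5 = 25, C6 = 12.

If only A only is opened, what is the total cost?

Total cost: 1270

Each fleet base is assigned to its cheapest site among the open ones.
{A}: C1→A 3·22=66, C2→A 10·4=40, C3→A 8·20=160, C4→A 11·15=165, C5→A 6·25=150, C6→A 15·12=180. Service 761; fixed 509; total 1270.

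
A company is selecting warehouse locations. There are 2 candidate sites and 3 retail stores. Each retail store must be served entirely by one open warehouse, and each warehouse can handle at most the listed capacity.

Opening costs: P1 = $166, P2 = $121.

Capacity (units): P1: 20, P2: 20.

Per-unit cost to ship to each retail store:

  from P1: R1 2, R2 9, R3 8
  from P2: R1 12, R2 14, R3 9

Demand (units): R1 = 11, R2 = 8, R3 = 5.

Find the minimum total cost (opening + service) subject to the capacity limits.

Open {P1, P2}: R1→P1 2·11=22, R2→P1 9·8=72, R3→P2 9·5=45.
Loads: P1 carries 19/20, P2 carries 5/20. Service 139; fixed 287; total 426.
Next best feasible plan costs 461.

Minimum total cost: 426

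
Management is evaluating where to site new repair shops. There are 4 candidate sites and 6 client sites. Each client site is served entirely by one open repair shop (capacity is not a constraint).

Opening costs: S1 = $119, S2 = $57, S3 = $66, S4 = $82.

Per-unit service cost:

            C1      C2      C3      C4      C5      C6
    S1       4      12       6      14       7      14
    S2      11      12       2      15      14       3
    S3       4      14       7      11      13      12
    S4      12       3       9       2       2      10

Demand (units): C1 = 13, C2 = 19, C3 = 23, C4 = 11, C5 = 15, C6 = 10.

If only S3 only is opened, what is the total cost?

Total cost: 981

Each client site is assigned to its cheapest site among the open ones.
{S3}: C1→S3 4·13=52, C2→S3 14·19=266, C3→S3 7·23=161, C4→S3 11·11=121, C5→S3 13·15=195, C6→S3 12·10=120. Service 915; fixed 66; total 981.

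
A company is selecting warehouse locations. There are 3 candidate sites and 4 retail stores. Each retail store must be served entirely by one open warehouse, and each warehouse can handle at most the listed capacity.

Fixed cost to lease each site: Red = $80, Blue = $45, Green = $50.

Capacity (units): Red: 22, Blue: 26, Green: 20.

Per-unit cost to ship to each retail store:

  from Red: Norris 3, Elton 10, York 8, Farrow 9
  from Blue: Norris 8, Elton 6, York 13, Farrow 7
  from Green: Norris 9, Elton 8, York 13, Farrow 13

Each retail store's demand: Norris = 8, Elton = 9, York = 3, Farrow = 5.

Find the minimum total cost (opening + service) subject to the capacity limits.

Open {Blue}: Norris→Blue 8·8=64, Elton→Blue 6·9=54, York→Blue 13·3=39, Farrow→Blue 7·5=35.
Loads: Blue carries 25/26. Service 192; fixed 45; total 237.
Next best feasible plan costs 262.

Minimum total cost: 237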